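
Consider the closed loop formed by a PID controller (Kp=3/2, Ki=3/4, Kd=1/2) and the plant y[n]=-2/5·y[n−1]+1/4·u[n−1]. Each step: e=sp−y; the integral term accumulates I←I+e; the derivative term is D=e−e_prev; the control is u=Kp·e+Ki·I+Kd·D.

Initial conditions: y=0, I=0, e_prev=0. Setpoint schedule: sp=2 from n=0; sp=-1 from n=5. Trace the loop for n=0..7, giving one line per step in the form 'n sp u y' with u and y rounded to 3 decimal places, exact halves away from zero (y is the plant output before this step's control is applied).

0 2 5.500 0.000
1 2 2.219 1.375
2 2 7.143 0.005
3 2 3.062 1.784
4 2 8.877 0.052
5 -1 -4.681 2.198
6 -1 7.176 -2.050
7 -1 -6.986 2.614

(exact arithmetic carried between steps; '≈' marks a value shown rounded to 6 d.p. or computed from one; I and e_prev carry over from the previous line; the table rounds u and y to 3 d.p., halves away from zero)
n=0: y=0, sp=2, e=sp−y=2; I=2, D=e−e_prev=2; u=3/2·2+3/4·2+1/2·2=5.5; next y=-2/5·0+1/4·5.5=1.375
n=1: y=1.375, sp=2, e=sp−y=0.625; I=2.625, D=e−e_prev=-1.375; u=3/2·0.625+3/4·2.625+1/2·(-1.375)=2.21875; next y=-2/5·1.375+1/4·2.21875≈0.004688
n=2: y≈0.004688, sp=2, e=sp−y≈1.995313; I≈4.620313, D=e−e_prev≈1.370313; u=3/2·1.995313+3/4·4.620313+1/2·1.370313≈7.143359; next y=-2/5·0.004688+1/4·7.143359≈1.783965
n=3: y≈1.783965, sp=2, e=sp−y≈0.216035; I≈4.836348, D=e−e_prev≈-1.779277; u=3/2·0.216035+3/4·4.836348+1/2·(-1.779277)≈3.061675; next y=-2/5·1.783965+1/4·3.061675≈0.051833
n=4: y≈0.051833, sp=2, e=sp−y≈1.948167; I≈6.784515, D=e−e_prev≈1.732132; u=3/2·1.948167+3/4·6.784515+1/2·1.732132≈8.876703; next y=-2/5·0.051833+1/4·8.876703≈2.198443
n=5: y≈2.198443, sp=-1, e=sp−y≈-3.198443; I≈3.586072, D=e−e_prev≈-5.146610; u=3/2·(-3.198443)+3/4·3.586072+1/2·(-5.146610)≈-4.681415; next y=-2/5·2.198443+1/4·(-4.681415)≈-2.049731
n=6: y≈-2.049731, sp=-1, e=sp−y≈1.049731; I≈4.635803, D=e−e_prev≈4.248173; u=3/2·1.049731+3/4·4.635803+1/2·4.248173≈7.175535; next y=-2/5·(-2.049731)+1/4·7.175535≈2.613776
n=7: y≈2.613776, sp=-1, e=sp−y≈-3.613776; I≈1.022027, D=e−e_prev≈-4.663507; u=3/2·(-3.613776)+3/4·1.022027+1/2·(-4.663507)≈-6.985897; next y=-2/5·2.613776+1/4·(-6.985897)≈-2.791985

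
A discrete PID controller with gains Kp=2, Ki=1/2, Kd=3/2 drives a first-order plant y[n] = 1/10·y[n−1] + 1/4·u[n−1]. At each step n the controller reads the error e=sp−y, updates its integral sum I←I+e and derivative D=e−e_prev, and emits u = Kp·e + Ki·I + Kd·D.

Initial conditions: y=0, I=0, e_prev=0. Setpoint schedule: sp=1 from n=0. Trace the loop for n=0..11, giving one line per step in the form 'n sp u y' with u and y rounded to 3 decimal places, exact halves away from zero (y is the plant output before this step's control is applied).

(exact arithmetic carried between steps; '≈' marks a value shown rounded to 6 d.p. or computed from one; I and e_prev carry over from the previous line; the table rounds u and y to 3 d.p., halves away from zero)
n=0: y=0, sp=1, e=sp−y=1; I=1, D=e−e_prev=1; u=2·1+1/2·1+3/2·1=4; next y=1/10·0+1/4·4=1
n=1: y=1, sp=1, e=sp−y=0; I=1, D=e−e_prev=-1; u=2·0+1/2·1+3/2·(-1)=-1; next y=1/10·1+1/4·(-1)=-0.15
n=2: y=-0.15, sp=1, e=sp−y=1.15; I=2.15, D=e−e_prev=1.15; u=2·1.15+1/2·2.15+3/2·1.15=5.1; next y=1/10·(-0.15)+1/4·5.1=1.26
n=3: y=1.26, sp=1, e=sp−y=-0.26; I=1.89, D=e−e_prev=-1.41; u=2·(-0.26)+1/2·1.89+3/2·(-1.41)=-1.69; next y=1/10·1.26+1/4·(-1.69)=-0.2965
n=4: y=-0.2965, sp=1, e=sp−y=1.2965; I=3.1865, D=e−e_prev=1.5565; u=2·1.2965+1/2·3.1865+3/2·1.5565=6.521; next y=1/10·(-0.2965)+1/4·6.521=1.6006
n=5: y=1.6006, sp=1, e=sp−y=-0.6006; I=2.5859, D=e−e_prev=-1.8971; u=2·(-0.6006)+1/2·2.5859+3/2·(-1.8971)=-2.7539; next y=1/10·1.6006+1/4·(-2.7539)=-0.528415
n=6: y=-0.528415, sp=1, e=sp−y=1.528415; I=4.114315, D=e−e_prev=2.129015; u=2·1.528415+1/2·4.114315+3/2·2.129015=8.30751; next y=1/10·(-0.528415)+1/4·8.30751=2.024036
n=7: y=2.024036, sp=1, e=sp−y=-1.024036; I=3.090279, D=e−e_prev=-2.552451; u=2·(-1.024036)+1/2·3.090279+3/2·(-2.552451)=-4.331609; next y=1/10·2.024036+1/4·(-4.331609)≈-0.880499
n=8: y≈-0.880499, sp=1, e=sp−y≈1.880499; I≈4.970778, D=e−e_prev≈2.904535; u=2·1.880499+1/2·4.970778+3/2·2.904535≈10.603188; next y=1/10·(-0.880499)+1/4·10.603188≈2.562747
n=9: y≈2.562747, sp=1, e=sp−y≈-1.562747; I≈3.408030, D=e−e_prev≈-3.443246; u=2·(-1.562747)+1/2·3.408030+3/2·(-3.443246)≈-6.586348; next y=1/10·2.562747+1/4·(-6.586348)≈-1.390312
n=10: y≈-1.390312, sp=1, e=sp−y≈2.390312; I≈5.798343, D=e−e_prev≈3.953059; u=2·2.390312+1/2·5.798343+3/2·3.953059≈13.609385; next y=1/10·(-1.390312)+1/4·13.609385≈3.263315
n=11: y≈3.263315, sp=1, e=sp−y≈-2.263315; I≈3.535028, D=e−e_prev≈-4.653627; u=2·(-2.263315)+1/2·3.535028+3/2·(-4.653627)≈-9.739557; next y=1/10·3.263315+1/4·(-9.739557)≈-2.108558

0 1 4.000 0.000
1 1 -1.000 1.000
2 1 5.100 -0.150
3 1 -1.690 1.260
4 1 6.521 -0.297
5 1 -2.754 1.601
6 1 8.308 -0.528
7 1 -4.332 2.024
8 1 10.603 -0.880
9 1 -6.586 2.563
10 1 13.609 -1.390
11 1 -9.740 3.263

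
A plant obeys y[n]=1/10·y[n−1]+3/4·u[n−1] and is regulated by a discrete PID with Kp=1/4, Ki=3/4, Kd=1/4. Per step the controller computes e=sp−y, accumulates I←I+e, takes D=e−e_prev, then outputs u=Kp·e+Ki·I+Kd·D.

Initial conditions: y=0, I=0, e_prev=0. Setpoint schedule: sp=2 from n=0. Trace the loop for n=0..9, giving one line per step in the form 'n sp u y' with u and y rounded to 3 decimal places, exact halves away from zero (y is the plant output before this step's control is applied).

(exact arithmetic carried between steps; '≈' marks a value shown rounded to 6 d.p. or computed from one; I and e_prev carry over from the previous line; the table rounds u and y to 3 d.p., halves away from zero)
n=0: y=0, sp=2, e=sp−y=2; I=2, D=e−e_prev=2; u=1/4·2+3/4·2+1/4·2=2.5; next y=1/10·0+3/4·2.5=1.875
n=1: y=1.875, sp=2, e=sp−y=0.125; I=2.125, D=e−e_prev=-1.875; u=1/4·0.125+3/4·2.125+1/4·(-1.875)=1.15625; next y=1/10·1.875+3/4·1.15625≈1.054688
n=2: y≈1.054688, sp=2, e=sp−y≈0.945313; I≈3.070313, D=e−e_prev≈0.820313; u=1/4·0.945313+3/4·3.070313+1/4·0.820313≈2.744141; next y=1/10·1.054688+3/4·2.744141≈2.163574
n=3: y≈2.163574, sp=2, e=sp−y≈-0.163574; I≈2.906738, D=e−e_prev≈-1.108887; u=1/4·(-0.163574)+3/4·2.906738+1/4·(-1.108887)≈1.861938; next y=1/10·2.163574+3/4·1.861938≈1.612811
n=4: y≈1.612811, sp=2, e=sp−y≈0.387189; I≈3.293927, D=e−e_prev≈0.550763; u=1/4·0.387189+3/4·3.293927+1/4·0.550763≈2.704933; next y=1/10·1.612811+3/4·2.704933≈2.189981
n=5: y≈2.189981, sp=2, e=sp−y≈-0.189981; I≈3.103946, D=e−e_prev≈-0.577170; u=1/4·(-0.189981)+3/4·3.103946+1/4·(-0.577170)≈2.136172; next y=1/10·2.189981+3/4·2.136172≈1.821127
n=6: y≈1.821127, sp=2, e=sp−y≈0.178873; I≈3.282819, D=e−e_prev≈0.368854; u=1/4·0.178873+3/4·3.282819+1/4·0.368854≈2.599046; next y=1/10·1.821127+3/4·2.599046≈2.131397
n=7: y≈2.131397, sp=2, e=sp−y≈-0.131397; I≈3.151422, D=e−e_prev≈-0.310270; u=1/4·(-0.131397)+3/4·3.151422+1/4·(-0.310270)≈2.253149; next y=1/10·2.131397+3/4·2.253149≈1.903002
n=8: y≈1.903002, sp=2, e=sp−y≈0.096998; I≈3.248420, D=e−e_prev≈0.228395; u=1/4·0.096998+3/4·3.248420+1/4·0.228395≈2.517663; next y=1/10·1.903002+3/4·2.517663≈2.078548
n=9: y≈2.078548, sp=2, e=sp−y≈-0.078548; I≈3.169872, D=e−e_prev≈-0.175546; u=1/4·(-0.078548)+3/4·3.169872+1/4·(-0.175546)≈2.313881; next y=1/10·2.078548+3/4·2.313881≈1.943265

0 2 2.500 0.000
1 2 1.156 1.875
2 2 2.744 1.055
3 2 1.862 2.164
4 2 2.705 1.613
5 2 2.136 2.190
6 2 2.599 1.821
7 2 2.253 2.131
8 2 2.518 1.903
9 2 2.314 2.079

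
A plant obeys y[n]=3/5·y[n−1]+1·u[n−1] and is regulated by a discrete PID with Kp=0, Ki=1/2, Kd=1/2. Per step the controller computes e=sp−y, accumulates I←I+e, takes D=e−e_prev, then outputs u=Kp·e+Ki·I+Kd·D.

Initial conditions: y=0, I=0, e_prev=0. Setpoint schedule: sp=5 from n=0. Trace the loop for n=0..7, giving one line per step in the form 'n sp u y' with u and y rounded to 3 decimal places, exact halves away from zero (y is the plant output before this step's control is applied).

0 5 5.000 0.000
1 5 0.000 5.000
2 5 4.500 3.000
3 5 1.200 6.300
4 5 3.520 4.980
5 5 1.342 6.508
6 5 2.613 5.247
7 5 1.345 5.761

(exact arithmetic carried between steps; '≈' marks a value shown rounded to 6 d.p. or computed from one; I and e_prev carry over from the previous line; the table rounds u and y to 3 d.p., halves away from zero)
n=0: y=0, sp=5, e=sp−y=5; I=5, D=e−e_prev=5; u=0·5+1/2·5+1/2·5=5; next y=3/5·0+1·5=5
n=1: y=5, sp=5, e=sp−y=0; I=5, D=e−e_prev=-5; u=0·0+1/2·5+1/2·(-5)=0; next y=3/5·5+1·0=3
n=2: y=3, sp=5, e=sp−y=2; I=7, D=e−e_prev=2; u=0·2+1/2·7+1/2·2=4.5; next y=3/5·3+1·4.5=6.3
n=3: y=6.3, sp=5, e=sp−y=-1.3; I=5.7, D=e−e_prev=-3.3; u=0·(-1.3)+1/2·5.7+1/2·(-3.3)=1.2; next y=3/5·6.3+1·1.2=4.98
n=4: y=4.98, sp=5, e=sp−y=0.02; I=5.72, D=e−e_prev=1.32; u=0·0.02+1/2·5.72+1/2·1.32=3.52; next y=3/5·4.98+1·3.52=6.508
n=5: y=6.508, sp=5, e=sp−y=-1.508; I=4.212, D=e−e_prev=-1.528; u=0·(-1.508)+1/2·4.212+1/2·(-1.528)=1.342; next y=3/5·6.508+1·1.342=5.2468
n=6: y=5.2468, sp=5, e=sp−y=-0.2468; I=3.9652, D=e−e_prev=1.2612; u=0·(-0.2468)+1/2·3.9652+1/2·1.2612=2.6132; next y=3/5·5.2468+1·2.6132=5.76128
n=7: y=5.76128, sp=5, e=sp−y=-0.76128; I=3.20392, D=e−e_prev=-0.51448; u=0·(-0.76128)+1/2·3.20392+1/2·(-0.51448)=1.34472; next y=3/5·5.76128+1·1.34472=4.801488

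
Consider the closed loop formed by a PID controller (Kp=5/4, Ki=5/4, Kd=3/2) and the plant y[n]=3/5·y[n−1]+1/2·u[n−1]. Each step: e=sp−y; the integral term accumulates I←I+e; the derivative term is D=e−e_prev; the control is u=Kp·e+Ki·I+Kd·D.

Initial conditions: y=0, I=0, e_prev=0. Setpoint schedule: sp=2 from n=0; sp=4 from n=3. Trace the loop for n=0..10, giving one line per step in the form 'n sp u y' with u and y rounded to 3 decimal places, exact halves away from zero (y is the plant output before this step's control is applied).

0 2 8.000 0.000
1 2 -8.500 4.000
2 2 18.400 -1.850
3 4 -17.323 8.090
4 4 37.064 -3.807
5 4 -51.242 16.248
6 4 92.011 -15.873
7 4 -140.747 36.482
8 4 237.048 -48.484
9 4 -376.467 89.433
10 4 619.646 -134.574

(exact arithmetic carried between steps; '≈' marks a value shown rounded to 6 d.p. or computed from one; I and e_prev carry over from the previous line; the table rounds u and y to 3 d.p., halves away from zero)
n=0: y=0, sp=2, e=sp−y=2; I=2, D=e−e_prev=2; u=5/4·2+5/4·2+3/2·2=8; next y=3/5·0+1/2·8=4
n=1: y=4, sp=2, e=sp−y=-2; I=0, D=e−e_prev=-4; u=5/4·(-2)+5/4·0+3/2·(-4)=-8.5; next y=3/5·4+1/2·(-8.5)=-1.85
n=2: y=-1.85, sp=2, e=sp−y=3.85; I=3.85, D=e−e_prev=5.85; u=5/4·3.85+5/4·3.85+3/2·5.85=18.4; next y=3/5·(-1.85)+1/2·18.4=8.09
n=3: y=8.09, sp=4, e=sp−y=-4.09; I=-0.24, D=e−e_prev=-7.94; u=5/4·(-4.09)+5/4·(-0.24)+3/2·(-7.94)=-17.3225; next y=3/5·8.09+1/2·(-17.3225)=-3.80725
n=4: y=-3.80725, sp=4, e=sp−y=7.80725; I=7.56725, D=e−e_prev=11.89725; u=5/4·7.80725+5/4·7.56725+3/2·11.89725=37.064; next y=3/5·(-3.80725)+1/2·37.064=16.24765
n=5: y=16.24765, sp=4, e=sp−y=-12.24765; I=-4.6804, D=e−e_prev=-20.0549; u=5/4·(-12.24765)+5/4·(-4.6804)+3/2·(-20.0549)≈-51.242413; next y=3/5·16.24765+1/2·(-51.242413)≈-15.872616
n=6: y≈-15.872616, sp=4, e=sp−y≈19.872616; I≈15.192216, D=e−e_prev≈32.120266; u=5/4·19.872616+5/4·15.192216+3/2·32.120266≈92.01144; next y=3/5·(-15.872616)+1/2·92.01144≈36.482150
n=7: y≈36.482150, sp=4, e=sp−y≈-32.482150; I≈-17.289934, D=e−e_prev≈-52.354767; u=5/4·(-32.482150)+5/4·(-17.289934)+3/2·(-52.354767)≈-140.747255; next y=3/5·36.482150+1/2·(-140.747255)≈-48.484337
n=8: y≈-48.484337, sp=4, e=sp−y≈52.484337; I≈35.194403, D=e−e_prev≈84.966488; u=5/4·52.484337+5/4·35.194403+3/2·84.966488≈237.048157; next y=3/5·(-48.484337)+1/2·237.048157≈89.433476
n=9: y≈89.433476, sp=4, e=sp−y≈-85.433476; I≈-50.239073, D=e−e_prev≈-137.917814; u=5/4·(-85.433476)+5/4·(-50.239073)+3/2·(-137.917814)≈-376.467407; next y=3/5·89.433476+1/2·(-376.467407)≈-134.573618
n=10: y≈-134.573618, sp=4, e=sp−y≈138.573618; I≈88.334545, D=e−e_prev≈224.007094; u=5/4·138.573618+5/4·88.334545+3/2·224.007094≈619.645844; next y=3/5·(-134.573618)+1/2·619.645844≈229.078751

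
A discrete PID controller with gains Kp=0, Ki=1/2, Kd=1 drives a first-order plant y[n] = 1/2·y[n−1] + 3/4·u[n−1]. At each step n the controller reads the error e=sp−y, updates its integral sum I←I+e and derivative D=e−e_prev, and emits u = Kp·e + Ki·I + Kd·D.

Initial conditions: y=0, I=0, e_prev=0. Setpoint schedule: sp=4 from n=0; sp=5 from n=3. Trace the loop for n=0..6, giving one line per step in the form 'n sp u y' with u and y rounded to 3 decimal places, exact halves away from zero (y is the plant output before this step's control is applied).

0 4 6.000 0.000
1 4 -2.750 4.500
2 4 7.969 0.188
3 5 -1.762 6.070
4 5 9.121 1.714
5 5 -2.568 7.697
6 5 10.729 1.923

(exact arithmetic carried between steps; '≈' marks a value shown rounded to 6 d.p. or computed from one; I and e_prev carry over from the previous line; the table rounds u and y to 3 d.p., halves away from zero)
n=0: y=0, sp=4, e=sp−y=4; I=4, D=e−e_prev=4; u=0·4+1/2·4+1·4=6; next y=1/2·0+3/4·6=4.5
n=1: y=4.5, sp=4, e=sp−y=-0.5; I=3.5, D=e−e_prev=-4.5; u=0·(-0.5)+1/2·3.5+1·(-4.5)=-2.75; next y=1/2·4.5+3/4·(-2.75)=0.1875
n=2: y=0.1875, sp=4, e=sp−y=3.8125; I=7.3125, D=e−e_prev=4.3125; u=0·3.8125+1/2·7.3125+1·4.3125=7.96875; next y=1/2·0.1875+3/4·7.96875≈6.070313
n=3: y≈6.070313, sp=5, e=sp−y≈-1.070313; I≈6.242188, D=e−e_prev≈-4.882813; u=0·(-1.070313)+1/2·6.242188+1·(-4.882813)≈-1.761719; next y=1/2·6.070313+3/4·(-1.761719)≈1.713867
n=4: y≈1.713867, sp=5, e=sp−y≈3.286133; I≈9.528320, D=e−e_prev≈4.356445; u=0·3.286133+1/2·9.528320+1·4.356445≈9.120605; next y=1/2·1.713867+3/4·9.120605≈7.697388
n=5: y≈7.697388, sp=5, e=sp−y≈-2.697388; I≈6.830933, D=e−e_prev≈-5.983521; u=0·(-2.697388)+1/2·6.830933+1·(-5.983521)≈-2.568054; next y=1/2·7.697388+3/4·(-2.568054)≈1.922653
n=6: y≈1.922653, sp=5, e=sp−y≈3.077347; I≈9.908279, D=e−e_prev≈5.774734; u=0·3.077347+1/2·9.908279+1·5.774734≈10.728874; next y=1/2·1.922653+3/4·10.728874≈9.007982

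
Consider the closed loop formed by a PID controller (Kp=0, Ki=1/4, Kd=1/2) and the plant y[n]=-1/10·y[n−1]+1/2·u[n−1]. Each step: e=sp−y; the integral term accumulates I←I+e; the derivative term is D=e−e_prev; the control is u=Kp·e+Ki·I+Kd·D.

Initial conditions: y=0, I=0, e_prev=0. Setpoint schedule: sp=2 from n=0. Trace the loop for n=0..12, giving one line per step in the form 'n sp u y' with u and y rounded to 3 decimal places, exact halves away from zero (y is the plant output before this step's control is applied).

(exact arithmetic carried between steps; '≈' marks a value shown rounded to 6 d.p. or computed from one; I and e_prev carry over from the previous line; the table rounds u and y to 3 d.p., halves away from zero)
n=0: y=0, sp=2, e=sp−y=2; I=2, D=e−e_prev=2; u=0·2+1/4·2+1/2·2=1.5; next y=-1/10·0+1/2·1.5=0.75
n=1: y=0.75, sp=2, e=sp−y=1.25; I=3.25, D=e−e_prev=-0.75; u=0·1.25+1/4·3.25+1/2·(-0.75)=0.4375; next y=-1/10·0.75+1/2·0.4375=0.14375
n=2: y=0.14375, sp=2, e=sp−y=1.85625; I=5.10625, D=e−e_prev=0.60625; u=0·1.85625+1/4·5.10625+1/2·0.60625≈1.579688; next y=-1/10·0.14375+1/2·1.579688≈0.775469
n=3: y≈0.775469, sp=2, e=sp−y≈1.224531; I≈6.330781, D=e−e_prev≈-0.631719; u=0·1.224531+1/4·6.330781+1/2·(-0.631719)≈1.266836; next y=-1/10·0.775469+1/2·1.266836≈0.555871
n=4: y≈0.555871, sp=2, e=sp−y≈1.444129; I≈7.774910, D=e−e_prev≈0.219598; u=0·1.444129+1/4·7.774910+1/2·0.219598≈2.053526; next y=-1/10·0.555871+1/2·2.053526≈0.971176
n=5: y≈0.971176, sp=2, e=sp−y≈1.028824; I≈8.803734, D=e−e_prev≈-0.415305; u=0·1.028824+1/4·8.803734+1/2·(-0.415305)≈1.993281; next y=-1/10·0.971176+1/2·1.993281≈0.899523
n=6: y≈0.899523, sp=2, e=sp−y≈1.100477; I≈9.904211, D=e−e_prev≈0.071653; u=0·1.100477+1/4·9.904211+1/2·0.071653≈2.511879; next y=-1/10·0.899523+1/2·2.511879≈1.165987
n=7: y≈1.165987, sp=2, e=sp−y≈0.834013; I≈10.738224, D=e−e_prev≈-0.266464; u=0·0.834013+1/4·10.738224+1/2·(-0.266464)≈2.551324; next y=-1/10·1.165987+1/2·2.551324≈1.159063
n=8: y≈1.159063, sp=2, e=sp−y≈0.840937; I≈11.579161, D=e−e_prev≈0.006924; u=0·0.840937+1/4·11.579161+1/2·0.006924≈2.898252; next y=-1/10·1.159063+1/2·2.898252≈1.333220
n=9: y≈1.333220, sp=2, e=sp−y≈0.666780; I≈12.245941, D=e−e_prev≈-0.174157; u=0·0.666780+1/4·12.245941+1/2·(-0.174157)≈2.974407; next y=-1/10·1.333220+1/2·2.974407≈1.353881
n=10: y≈1.353881, sp=2, e=sp−y≈0.646119; I≈12.892059, D=e−e_prev≈-0.020662; u=0·0.646119+1/4·12.892059+1/2·(-0.020662)≈3.212684; next y=-1/10·1.353881+1/2·3.212684≈1.470954
n=11: y≈1.470954, sp=2, e=sp−y≈0.529046; I≈13.421106, D=e−e_prev≈-0.117072; u=0·0.529046+1/4·13.421106+1/2·(-0.117072)≈3.296740; next y=-1/10·1.470954+1/2·3.296740≈1.501275
n=12: y≈1.501275, sp=2, e=sp−y≈0.498725; I≈13.919831, D=e−e_prev≈-0.030321; u=0·0.498725+1/4·13.919831+1/2·(-0.030321)≈3.464797; next y=-1/10·1.501275+1/2·3.464797≈1.582271

0 2 1.500 0.000
1 2 0.438 0.750
2 2 1.580 0.144
3 2 1.267 0.775
4 2 2.054 0.556
5 2 1.993 0.971
6 2 2.512 0.900
7 2 2.551 1.166
8 2 2.898 1.159
9 2 2.974 1.333
10 2 3.213 1.354
11 2 3.297 1.471
12 2 3.465 1.501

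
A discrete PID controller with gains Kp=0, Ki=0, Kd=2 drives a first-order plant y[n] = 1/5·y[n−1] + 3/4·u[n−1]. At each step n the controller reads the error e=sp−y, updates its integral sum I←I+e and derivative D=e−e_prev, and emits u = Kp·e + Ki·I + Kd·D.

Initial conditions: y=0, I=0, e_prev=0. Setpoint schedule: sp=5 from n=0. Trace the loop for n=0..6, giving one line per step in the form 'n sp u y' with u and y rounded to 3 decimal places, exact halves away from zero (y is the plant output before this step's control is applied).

(exact arithmetic carried between steps; '≈' marks a value shown rounded to 6 d.p. or computed from one; I and e_prev carry over from the previous line; the table rounds u and y to 3 d.p., halves away from zero)
n=0: y=0, sp=5, e=sp−y=5; I=5, D=e−e_prev=5; u=0·5+0·5+2·5=10; next y=1/5·0+3/4·10=7.5
n=1: y=7.5, sp=5, e=sp−y=-2.5; I=2.5, D=e−e_prev=-7.5; u=0·(-2.5)+0·2.5+2·(-7.5)=-15; next y=1/5·7.5+3/4·(-15)=-9.75
n=2: y=-9.75, sp=5, e=sp−y=14.75; I=17.25, D=e−e_prev=17.25; u=0·14.75+0·17.25+2·17.25=34.5; next y=1/5·(-9.75)+3/4·34.5=23.925
n=3: y=23.925, sp=5, e=sp−y=-18.925; I=-1.675, D=e−e_prev=-33.675; u=0·(-18.925)+0·(-1.675)+2·(-33.675)=-67.35; next y=1/5·23.925+3/4·(-67.35)=-45.7275
n=4: y=-45.7275, sp=5, e=sp−y=50.7275; I=49.0525, D=e−e_prev=69.6525; u=0·50.7275+0·49.0525+2·69.6525=139.305; next y=1/5·(-45.7275)+3/4·139.305=95.33325
n=5: y=95.33325, sp=5, e=sp−y=-90.33325; I=-41.28075, D=e−e_prev=-141.06075; u=0·(-90.33325)+0·(-41.28075)+2·(-141.06075)=-282.1215; next y=1/5·95.33325+3/4·(-282.1215)=-192.524475
n=6: y=-192.524475, sp=5, e=sp−y=197.524475; I=156.243725, D=e−e_prev=287.857725; u=0·197.524475+0·156.243725+2·287.857725=575.71545; next y=1/5·(-192.524475)+3/4·575.71545≈393.281693

0 5 10.000 0.000
1 5 -15.000 7.500
2 5 34.500 -9.750
3 5 -67.350 23.925
4 5 139.305 -45.728
5 5 -282.122 95.333
6 5 575.715 -192.524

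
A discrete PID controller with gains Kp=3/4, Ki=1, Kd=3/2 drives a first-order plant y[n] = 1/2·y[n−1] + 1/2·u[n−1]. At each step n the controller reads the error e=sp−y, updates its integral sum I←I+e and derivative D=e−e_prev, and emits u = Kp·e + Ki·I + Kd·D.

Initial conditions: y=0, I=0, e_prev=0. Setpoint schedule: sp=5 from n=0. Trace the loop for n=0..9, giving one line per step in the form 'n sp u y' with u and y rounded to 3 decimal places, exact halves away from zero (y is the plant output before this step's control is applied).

(exact arithmetic carried between steps; '≈' marks a value shown rounded to 6 d.p. or computed from one; I and e_prev carry over from the previous line; the table rounds u and y to 3 d.p., halves away from zero)
n=0: y=0, sp=5, e=sp−y=5; I=5, D=e−e_prev=5; u=3/4·5+1·5+3/2·5=16.25; next y=1/2·0+1/2·16.25=8.125
n=1: y=8.125, sp=5, e=sp−y=-3.125; I=1.875, D=e−e_prev=-8.125; u=3/4·(-3.125)+1·1.875+3/2·(-8.125)=-12.65625; next y=1/2·8.125+1/2·(-12.65625)=-2.265625
n=2: y=-2.265625, sp=5, e=sp−y=7.265625; I=9.140625, D=e−e_prev=10.390625; u=3/4·7.265625+1·9.140625+3/2·10.390625≈30.175781; next y=1/2·(-2.265625)+1/2·30.175781≈13.955078
n=3: y≈13.955078, sp=5, e=sp−y≈-8.955078; I≈0.185547, D=e−e_prev≈-16.220703; u=3/4·(-8.955078)+1·0.185547+3/2·(-16.220703)≈-30.861816; next y=1/2·13.955078+1/2·(-30.861816)≈-8.453369
n=4: y≈-8.453369, sp=5, e=sp−y≈13.453369; I≈13.638916, D=e−e_prev≈22.408447; u=3/4·13.453369+1·13.638916+3/2·22.408447≈57.341614; next y=1/2·(-8.453369)+1/2·57.341614≈24.444122
n=5: y≈24.444122, sp=5, e=sp−y≈-19.444122; I≈-5.805206, D=e−e_prev≈-32.897491; u=3/4·(-19.444122)+1·(-5.805206)+3/2·(-32.897491)≈-69.734535; next y=1/2·24.444122+1/2·(-69.734535)≈-22.645206
n=6: y≈-22.645206, sp=5, e=sp−y≈27.645206; I≈21.840000, D=e−e_prev≈47.089329; u=3/4·27.645206+1·21.840000+3/2·47.089329≈113.207898; next y=1/2·(-22.645206)+1/2·113.207898≈45.281346
n=7: y≈45.281346, sp=5, e=sp−y≈-40.281346; I≈-18.441346, D=e−e_prev≈-67.926552; u=3/4·(-40.281346)+1·(-18.441346)+3/2·(-67.926552)≈-150.542184; next y=1/2·45.281346+1/2·(-150.542184)≈-52.630419
n=8: y≈-52.630419, sp=5, e=sp−y≈57.630419; I≈39.189073, D=e−e_prev≈97.911765; u=3/4·57.630419+1·39.189073+3/2·97.911765≈229.279534; next y=1/2·(-52.630419)+1/2·229.279534≈88.324558
n=9: y≈88.324558, sp=5, e=sp−y≈-83.324558; I≈-44.135485, D=e−e_prev≈-140.954977; u=3/4·(-83.324558)+1·(-44.135485)+3/2·(-140.954977)≈-318.061368; next y=1/2·88.324558+1/2·(-318.061368)≈-114.868405

0 5 16.250 0.000
1 5 -12.656 8.125
2 5 30.176 -2.266
3 5 -30.862 13.955
4 5 57.342 -8.453
5 5 -69.735 24.444
6 5 113.208 -22.645
7 5 -150.542 45.281
8 5 229.280 -52.630
9 5 -318.061 88.325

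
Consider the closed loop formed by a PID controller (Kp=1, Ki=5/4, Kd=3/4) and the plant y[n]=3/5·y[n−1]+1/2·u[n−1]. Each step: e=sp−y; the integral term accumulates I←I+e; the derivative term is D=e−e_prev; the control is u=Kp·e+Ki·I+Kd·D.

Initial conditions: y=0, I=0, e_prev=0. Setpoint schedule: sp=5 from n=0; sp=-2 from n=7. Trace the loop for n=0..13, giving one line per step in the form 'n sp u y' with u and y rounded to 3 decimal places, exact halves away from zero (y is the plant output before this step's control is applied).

0 5 15.000 0.000
1 5 -5.000 7.500
2 5 14.000 2.000
3 5 -4.975 8.200
4 5 12.978 2.433
5 5 -4.686 7.948
6 5 12.332 2.426
7 -2 -25.179 7.622
8 -2 18.855 -8.017
9 -2 -23.256 4.618
10 -2 18.373 -8.857
11 -2 -21.350 3.872
12 -2 17.528 -8.352
13 -2 -20.014 3.753

(exact arithmetic carried between steps; '≈' marks a value shown rounded to 6 d.p. or computed from one; I and e_prev carry over from the previous line; the table rounds u and y to 3 d.p., halves away from zero)
n=0: y=0, sp=5, e=sp−y=5; I=5, D=e−e_prev=5; u=1·5+5/4·5+3/4·5=15; next y=3/5·0+1/2·15=7.5
n=1: y=7.5, sp=5, e=sp−y=-2.5; I=2.5, D=e−e_prev=-7.5; u=1·(-2.5)+5/4·2.5+3/4·(-7.5)=-5; next y=3/5·7.5+1/2·(-5)=2
n=2: y=2, sp=5, e=sp−y=3; I=5.5, D=e−e_prev=5.5; u=1·3+5/4·5.5+3/4·5.5=14; next y=3/5·2+1/2·14=8.2
n=3: y=8.2, sp=5, e=sp−y=-3.2; I=2.3, D=e−e_prev=-6.2; u=1·(-3.2)+5/4·2.3+3/4·(-6.2)=-4.975; next y=3/5·8.2+1/2·(-4.975)=2.4325
n=4: y=2.4325, sp=5, e=sp−y=2.5675; I=4.8675, D=e−e_prev=5.7675; u=1·2.5675+5/4·4.8675+3/4·5.7675=12.9775; next y=3/5·2.4325+1/2·12.9775=7.94825
n=5: y=7.94825, sp=5, e=sp−y=-2.94825; I=1.91925, D=e−e_prev=-5.51575; u=1·(-2.94825)+5/4·1.91925+3/4·(-5.51575)=-4.686; next y=3/5·7.94825+1/2·(-4.686)=2.42595
n=6: y=2.42595, sp=5, e=sp−y=2.57405; I=4.4933, D=e−e_prev=5.5223; u=1·2.57405+5/4·4.4933+3/4·5.5223=12.3324; next y=3/5·2.42595+1/2·12.3324=7.62177
n=7: y=7.62177, sp=-2, e=sp−y=-9.62177; I=-5.12847, D=e−e_prev=-12.19582; u=1·(-9.62177)+5/4·(-5.12847)+3/4·(-12.19582)≈-25.179223; next y=3/5·7.62177+1/2·(-25.179223)≈-8.016549
n=8: y≈-8.016549, sp=-2, e=sp−y≈6.016549; I≈0.888079, D=e−e_prev≈15.638319; u=1·6.016549+5/4·0.888079+3/4·15.638319≈18.855388; next y=3/5·(-8.016549)+1/2·18.855388≈4.617764
n=9: y≈4.617764, sp=-2, e=sp−y≈-6.617764; I≈-5.729685, D=e−e_prev≈-12.634314; u=1·(-6.617764)+5/4·(-5.729685)+3/4·(-12.634314)≈-23.255606; next y=3/5·4.617764+1/2·(-23.255606)≈-8.857144
n=10: y≈-8.857144, sp=-2, e=sp−y≈6.857144; I≈1.127459, D=e−e_prev≈13.474909; u=1·6.857144+5/4·1.127459+3/4·13.474909≈18.372650; next y=3/5·(-8.857144)+1/2·18.372650≈3.872038
n=11: y≈3.872038, sp=-2, e=sp−y≈-5.872038; I≈-4.744579, D=e−e_prev≈-12.729183; u=1·(-5.872038)+5/4·(-4.744579)+3/4·(-12.729183)≈-21.349649; next y=3/5·3.872038+1/2·(-21.349649)≈-8.351602
n=12: y≈-8.351602, sp=-2, e=sp−y≈6.351602; I≈1.607023, D=e−e_prev≈12.223640; u=1·6.351602+5/4·1.607023+3/4·12.223640≈17.528110; next y=3/5·(-8.351602)+1/2·17.528110≈3.753094
n=13: y≈3.753094, sp=-2, e=sp−y≈-5.753094; I≈-4.146071, D=e−e_prev≈-12.104695; u=1·(-5.753094)+5/4·(-4.146071)+3/4·(-12.104695)≈-20.014205; next y=3/5·3.753094+1/2·(-20.014205)≈-7.755246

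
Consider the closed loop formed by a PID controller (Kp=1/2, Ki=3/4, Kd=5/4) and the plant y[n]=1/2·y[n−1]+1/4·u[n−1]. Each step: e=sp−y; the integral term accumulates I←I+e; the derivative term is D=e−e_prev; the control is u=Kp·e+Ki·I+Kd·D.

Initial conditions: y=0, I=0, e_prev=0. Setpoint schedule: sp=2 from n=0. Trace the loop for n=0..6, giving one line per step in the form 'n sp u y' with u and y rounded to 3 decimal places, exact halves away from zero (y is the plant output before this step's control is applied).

0 2 5.000 0.000
1 2 0.875 1.250
2 2 4.016 0.844
3 2 2.920 1.426
4 2 4.035 1.443
5 2 3.756 1.730
6 2 4.133 1.804

(exact arithmetic carried between steps; '≈' marks a value shown rounded to 6 d.p. or computed from one; I and e_prev carry over from the previous line; the table rounds u and y to 3 d.p., halves away from zero)
n=0: y=0, sp=2, e=sp−y=2; I=2, D=e−e_prev=2; u=1/2·2+3/4·2+5/4·2=5; next y=1/2·0+1/4·5=1.25
n=1: y=1.25, sp=2, e=sp−y=0.75; I=2.75, D=e−e_prev=-1.25; u=1/2·0.75+3/4·2.75+5/4·(-1.25)=0.875; next y=1/2·1.25+1/4·0.875=0.84375
n=2: y=0.84375, sp=2, e=sp−y=1.15625; I=3.90625, D=e−e_prev=0.40625; u=1/2·1.15625+3/4·3.90625+5/4·0.40625=4.015625; next y=1/2·0.84375+1/4·4.015625≈1.425781
n=3: y≈1.425781, sp=2, e=sp−y≈0.574219; I≈4.480469, D=e−e_prev≈-0.582031; u=1/2·0.574219+3/4·4.480469+5/4·(-0.582031)≈2.919922; next y=1/2·1.425781+1/4·2.919922≈1.442871
n=4: y≈1.442871, sp=2, e=sp−y≈0.557129; I≈5.037598, D=e−e_prev≈-0.017090; u=1/2·0.557129+3/4·5.037598+5/4·(-0.017090)≈4.035400; next y=1/2·1.442871+1/4·4.035400≈1.730286
n=5: y≈1.730286, sp=2, e=sp−y≈0.269714; I≈5.307312, D=e−e_prev≈-0.287415; u=1/2·0.269714+3/4·5.307312+5/4·(-0.287415)≈3.756073; next y=1/2·1.730286+1/4·3.756073≈1.804161
n=6: y≈1.804161, sp=2, e=sp−y≈0.195839; I≈5.503151, D=e−e_prev≈-0.073875; u=1/2·0.195839+3/4·5.503151+5/4·(-0.073875)≈4.132938; next y=1/2·1.804161+1/4·4.132938≈1.935315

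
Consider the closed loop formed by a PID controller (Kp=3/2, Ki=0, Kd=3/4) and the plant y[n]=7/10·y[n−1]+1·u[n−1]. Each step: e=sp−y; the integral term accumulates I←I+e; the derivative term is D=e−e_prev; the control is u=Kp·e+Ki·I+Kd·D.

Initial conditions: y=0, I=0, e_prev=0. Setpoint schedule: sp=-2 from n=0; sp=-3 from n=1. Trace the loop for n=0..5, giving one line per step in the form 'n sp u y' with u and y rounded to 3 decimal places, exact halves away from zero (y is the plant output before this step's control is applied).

(exact arithmetic carried between steps; '≈' marks a value shown rounded to 6 d.p. or computed from one; I and e_prev carry over from the previous line; the table rounds u and y to 3 d.p., halves away from zero)
n=0: y=0, sp=-2, e=sp−y=-2; I=-2, D=e−e_prev=-2; u=3/2·(-2)+0·(-2)+3/4·(-2)=-4.5; next y=7/10·0+1·(-4.5)=-4.5
n=1: y=-4.5, sp=-3, e=sp−y=1.5; I=-0.5, D=e−e_prev=3.5; u=3/2·1.5+0·(-0.5)+3/4·3.5=4.875; next y=7/10·(-4.5)+1·4.875=1.725
n=2: y=1.725, sp=-3, e=sp−y=-4.725; I=-5.225, D=e−e_prev=-6.225; u=3/2·(-4.725)+0·(-5.225)+3/4·(-6.225)=-11.75625; next y=7/10·1.725+1·(-11.75625)=-10.54875
n=3: y=-10.54875, sp=-3, e=sp−y=7.54875; I=2.32375, D=e−e_prev=12.27375; u=3/2·7.54875+0·2.32375+3/4·12.27375≈20.528438; next y=7/10·(-10.54875)+1·20.528438≈13.144313
n=4: y≈13.144313, sp=-3, e=sp−y≈-16.144313; I≈-13.820563, D=e−e_prev≈-23.693063; u=3/2·(-16.144313)+0·(-13.820563)+3/4·(-23.693063)≈-41.986266; next y=7/10·13.144313+1·(-41.986266)≈-32.785247
n=5: y≈-32.785247, sp=-3, e=sp−y≈29.785247; I≈15.964684, D=e−e_prev≈45.929559; u=3/2·29.785247+0·15.964684+3/4·45.929559≈79.125040; next y=7/10·(-32.785247)+1·79.125040≈56.175367

0 -2 -4.500 0.000
1 -3 4.875 -4.500
2 -3 -11.756 1.725
3 -3 20.528 -10.549
4 -3 -41.986 13.144
5 -3 79.125 -32.785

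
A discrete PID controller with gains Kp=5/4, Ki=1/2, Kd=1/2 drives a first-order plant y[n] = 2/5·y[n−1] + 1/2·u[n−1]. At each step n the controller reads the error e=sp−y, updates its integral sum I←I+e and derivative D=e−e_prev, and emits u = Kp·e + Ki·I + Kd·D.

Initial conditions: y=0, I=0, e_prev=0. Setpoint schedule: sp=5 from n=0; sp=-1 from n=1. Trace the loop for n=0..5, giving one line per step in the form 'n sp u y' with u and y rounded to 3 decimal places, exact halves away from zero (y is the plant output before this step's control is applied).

0 5 11.250 0.000
1 -1 -14.906 5.625
2 -1 11.957 -5.203
3 -1 -11.831 3.897
4 -1 8.842 -4.357
5 -1 -9.435 2.678

(exact arithmetic carried between steps; '≈' marks a value shown rounded to 6 d.p. or computed from one; I and e_prev carry over from the previous line; the table rounds u and y to 3 d.p., halves away from zero)
n=0: y=0, sp=5, e=sp−y=5; I=5, D=e−e_prev=5; u=5/4·5+1/2·5+1/2·5=11.25; next y=2/5·0+1/2·11.25=5.625
n=1: y=5.625, sp=-1, e=sp−y=-6.625; I=-1.625, D=e−e_prev=-11.625; u=5/4·(-6.625)+1/2·(-1.625)+1/2·(-11.625)=-14.90625; next y=2/5·5.625+1/2·(-14.90625)=-5.203125
n=2: y=-5.203125, sp=-1, e=sp−y=4.203125; I=2.578125, D=e−e_prev=10.828125; u=5/4·4.203125+1/2·2.578125+1/2·10.828125≈11.957031; next y=2/5·(-5.203125)+1/2·11.957031≈3.897266
n=3: y≈3.897266, sp=-1, e=sp−y≈-4.897266; I≈-2.319141, D=e−e_prev≈-9.100391; u=5/4·(-4.897266)+1/2·(-2.319141)+1/2·(-9.100391)≈-11.831348; next y=2/5·3.897266+1/2·(-11.831348)≈-4.356768
n=4: y≈-4.356768, sp=-1, e=sp−y≈3.356768; I≈1.037627, D=e−e_prev≈8.254033; u=5/4·3.356768+1/2·1.037627+1/2·8.254033≈8.841790; next y=2/5·(-4.356768)+1/2·8.841790≈2.678188
n=5: y≈2.678188, sp=-1, e=sp−y≈-3.678188; I≈-2.640561, D=e−e_prev≈-7.034955; u=5/4·(-3.678188)+1/2·(-2.640561)+1/2·(-7.034955)≈-9.435493; next y=2/5·2.678188+1/2·(-9.435493)≈-3.646471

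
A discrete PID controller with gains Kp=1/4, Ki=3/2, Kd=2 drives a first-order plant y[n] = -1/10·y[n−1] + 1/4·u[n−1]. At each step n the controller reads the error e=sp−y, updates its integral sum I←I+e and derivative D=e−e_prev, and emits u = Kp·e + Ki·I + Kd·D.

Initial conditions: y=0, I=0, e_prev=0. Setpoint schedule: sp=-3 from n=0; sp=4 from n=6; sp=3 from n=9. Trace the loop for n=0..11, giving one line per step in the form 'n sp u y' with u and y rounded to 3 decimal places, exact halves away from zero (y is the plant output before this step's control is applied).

0 -3 -11.250 0.000
1 -3 0.797 -2.813
2 -3 -17.458 0.480
3 -3 2.256 -4.413
4 -3 -25.728 1.005
5 -3 7.366 -6.533
6 4 -10.013 2.495
7 4 15.978 -2.753
8 4 -10.723 4.270
9 3 26.833 -3.108
10 3 -14.735 7.019
11 3 42.257 -4.386

(exact arithmetic carried between steps; '≈' marks a value shown rounded to 6 d.p. or computed from one; I and e_prev carry over from the previous line; the table rounds u and y to 3 d.p., halves away from zero)
n=0: y=0, sp=-3, e=sp−y=-3; I=-3, D=e−e_prev=-3; u=1/4·(-3)+3/2·(-3)+2·(-3)=-11.25; next y=-1/10·0+1/4·(-11.25)=-2.8125
n=1: y=-2.8125, sp=-3, e=sp−y=-0.1875; I=-3.1875, D=e−e_prev=2.8125; u=1/4·(-0.1875)+3/2·(-3.1875)+2·2.8125=0.796875; next y=-1/10·(-2.8125)+1/4·0.796875≈0.480469
n=2: y≈0.480469, sp=-3, e=sp−y≈-3.480469; I≈-6.667969, D=e−e_prev≈-3.292969; u=1/4·(-3.480469)+3/2·(-6.667969)+2·(-3.292969)≈-17.458008; next y=-1/10·0.480469+1/4·(-17.458008)≈-4.412549
n=3: y≈-4.412549, sp=-3, e=sp−y≈1.412549; I≈-5.255420, D=e−e_prev≈4.893018; u=1/4·1.412549+3/2·(-5.255420)+2·4.893018≈2.256042; next y=-1/10·(-4.412549)+1/4·2.256042≈1.005266
n=4: y≈1.005266, sp=-3, e=sp−y≈-4.005266; I≈-9.260685, D=e−e_prev≈-5.417814; u=1/4·(-4.005266)+3/2·(-9.260685)+2·(-5.417814)≈-25.727973; next y=-1/10·1.005266+1/4·(-25.727973)≈-6.532520
n=5: y≈-6.532520, sp=-3, e=sp−y≈3.532520; I≈-5.728166, D=e−e_prev≈7.537785; u=1/4·3.532520+3/2·(-5.728166)+2·7.537785≈7.366452; next y=-1/10·(-6.532520)+1/4·7.366452≈2.494865
n=6: y≈2.494865, sp=4, e=sp−y≈1.505135; I≈-4.223031, D=e−e_prev≈-2.027385; u=1/4·1.505135+3/2·(-4.223031)+2·(-2.027385)≈-10.013032; next y=-1/10·2.494865+1/4·(-10.013032)≈-2.752745
n=7: y≈-2.752745, sp=4, e=sp−y≈6.752745; I≈2.529714, D=e−e_prev≈5.247610; u=1/4·6.752745+3/2·2.529714+2·5.247610≈15.977976; next y=-1/10·(-2.752745)+1/4·15.977976≈4.269768
n=8: y≈4.269768, sp=4, e=sp−y≈-0.269768; I≈2.259945, D=e−e_prev≈-7.022513; u=1/4·(-0.269768)+3/2·2.259945+2·(-7.022513)≈-10.722550; next y=-1/10·4.269768+1/4·(-10.722550)≈-3.107614
n=9: y≈-3.107614, sp=3, e=sp−y≈6.107614; I≈8.367560, D=e−e_prev≈6.377383; u=1/4·6.107614+3/2·8.367560+2·6.377383≈26.833009; next y=-1/10·(-3.107614)+1/4·26.833009≈7.019014
n=10: y≈7.019014, sp=3, e=sp−y≈-4.019014; I≈4.348546, D=e−e_prev≈-10.126628; u=1/4·(-4.019014)+3/2·4.348546+2·(-10.126628)≈-14.735190; next y=-1/10·7.019014+1/4·(-14.735190)≈-4.385699
n=11: y≈-4.385699, sp=3, e=sp−y≈7.385699; I≈11.734245, D=e−e_prev≈11.404713; u=1/4·7.385699+3/2·11.734245+2·11.404713≈42.257217; next y=-1/10·(-4.385699)+1/4·42.257217≈11.002874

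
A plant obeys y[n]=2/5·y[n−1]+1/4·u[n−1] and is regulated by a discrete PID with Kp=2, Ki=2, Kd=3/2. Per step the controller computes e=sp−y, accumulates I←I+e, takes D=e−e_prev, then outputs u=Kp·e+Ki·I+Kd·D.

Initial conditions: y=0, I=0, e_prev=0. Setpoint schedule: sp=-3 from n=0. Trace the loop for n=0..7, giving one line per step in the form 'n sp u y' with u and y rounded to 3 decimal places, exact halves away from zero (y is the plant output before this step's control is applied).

(exact arithmetic carried between steps; '≈' marks a value shown rounded to 6 d.p. or computed from one; I and e_prev carry over from the previous line; the table rounds u and y to 3 d.p., halves away from zero)
n=0: y=0, sp=-3, e=sp−y=-3; I=-3, D=e−e_prev=-3; u=2·(-3)+2·(-3)+3/2·(-3)=-16.5; next y=2/5·0+1/4·(-16.5)=-4.125
n=1: y=-4.125, sp=-3, e=sp−y=1.125; I=-1.875, D=e−e_prev=4.125; u=2·1.125+2·(-1.875)+3/2·4.125=4.6875; next y=2/5·(-4.125)+1/4·4.6875=-0.478125
n=2: y=-0.478125, sp=-3, e=sp−y=-2.521875; I=-4.396875, D=e−e_prev=-3.646875; u=2·(-2.521875)+2·(-4.396875)+3/2·(-3.646875)≈-19.307813; next y=2/5·(-0.478125)+1/4·(-19.307813)≈-5.018203
n=3: y≈-5.018203, sp=-3, e=sp−y≈2.018203; I≈-2.378672, D=e−e_prev≈4.540078; u=2·2.018203+2·(-2.378672)+3/2·4.540078≈6.089180; next y=2/5·(-5.018203)+1/4·6.089180≈-0.484986
n=4: y≈-0.484986, sp=-3, e=sp−y≈-2.515014; I≈-4.893686, D=e−e_prev≈-4.533217; u=2·(-2.515014)+2·(-4.893686)+3/2·(-4.533217)≈-21.617224; next y=2/5·(-0.484986)+1/4·(-21.617224)≈-5.598300
n=5: y≈-5.598300, sp=-3, e=sp−y≈2.598300; I≈-2.295385, D=e−e_prev≈5.113314; u=2·2.598300+2·(-2.295385)+3/2·5.113314≈8.275802; next y=2/5·(-5.598300)+1/4·8.275802≈-0.170370
n=6: y≈-0.170370, sp=-3, e=sp−y≈-2.829630; I≈-5.125015, D=e−e_prev≈-5.427931; u=2·(-2.829630)+2·(-5.125015)+3/2·(-5.427931)≈-24.051187; next y=2/5·(-0.170370)+1/4·(-24.051187)≈-6.080945
n=7: y≈-6.080945, sp=-3, e=sp−y≈3.080945; I≈-2.044071, D=e−e_prev≈5.910575; u=2·3.080945+2·(-2.044071)+3/2·5.910575≈10.939611; next y=2/5·(-6.080945)+1/4·10.939611≈0.302525

0 -3 -16.500 0.000
1 -3 4.688 -4.125
2 -3 -19.308 -0.478
3 -3 6.089 -5.018
4 -3 -21.617 -0.485
5 -3 8.276 -5.598
6 -3 -24.051 -0.170
7 -3 10.940 -6.081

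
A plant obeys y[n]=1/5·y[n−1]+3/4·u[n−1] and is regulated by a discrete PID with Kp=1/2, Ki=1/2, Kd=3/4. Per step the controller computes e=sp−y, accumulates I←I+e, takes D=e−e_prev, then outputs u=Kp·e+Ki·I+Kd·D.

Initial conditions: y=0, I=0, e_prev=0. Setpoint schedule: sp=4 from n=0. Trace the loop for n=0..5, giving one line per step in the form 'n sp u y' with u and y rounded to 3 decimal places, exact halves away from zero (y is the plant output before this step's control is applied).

0 4 7.000 0.000
1 4 -3.188 5.250
2 4 11.659 -1.341
3 4 -7.793 8.476
4 4 19.426 -4.149
5 4 -17.274 13.739

(exact arithmetic carried between steps; '≈' marks a value shown rounded to 6 d.p. or computed from one; I and e_prev carry over from the previous line; the table rounds u and y to 3 d.p., halves away from zero)
n=0: y=0, sp=4, e=sp−y=4; I=4, D=e−e_prev=4; u=1/2·4+1/2·4+3/4·4=7; next y=1/5·0+3/4·7=5.25
n=1: y=5.25, sp=4, e=sp−y=-1.25; I=2.75, D=e−e_prev=-5.25; u=1/2·(-1.25)+1/2·2.75+3/4·(-5.25)=-3.1875; next y=1/5·5.25+3/4·(-3.1875)=-1.340625
n=2: y=-1.340625, sp=4, e=sp−y=5.340625; I=8.090625, D=e−e_prev=6.590625; u=1/2·5.340625+1/2·8.090625+3/4·6.590625≈11.658594; next y=1/5·(-1.340625)+3/4·11.658594≈8.475820
n=3: y≈8.475820, sp=4, e=sp−y≈-4.475820; I≈3.614805, D=e−e_prev≈-9.816445; u=1/2·(-4.475820)+1/2·3.614805+3/4·(-9.816445)≈-7.792842; next y=1/5·8.475820+3/4·(-7.792842)≈-4.149467
n=4: y≈-4.149467, sp=4, e=sp−y≈8.149467; I≈11.764272, D=e−e_prev≈12.625288; u=1/2·8.149467+1/2·11.764272+3/4·12.625288≈19.425835; next y=1/5·(-4.149467)+3/4·19.425835≈13.739483
n=5: y≈13.739483, sp=4, e=sp−y≈-9.739483; I≈2.024789, D=e−e_prev≈-17.888950; u=1/2·(-9.739483)+1/2·2.024789+3/4·(-17.888950)≈-17.274060; next y=1/5·13.739483+3/4·(-17.274060)≈-10.207648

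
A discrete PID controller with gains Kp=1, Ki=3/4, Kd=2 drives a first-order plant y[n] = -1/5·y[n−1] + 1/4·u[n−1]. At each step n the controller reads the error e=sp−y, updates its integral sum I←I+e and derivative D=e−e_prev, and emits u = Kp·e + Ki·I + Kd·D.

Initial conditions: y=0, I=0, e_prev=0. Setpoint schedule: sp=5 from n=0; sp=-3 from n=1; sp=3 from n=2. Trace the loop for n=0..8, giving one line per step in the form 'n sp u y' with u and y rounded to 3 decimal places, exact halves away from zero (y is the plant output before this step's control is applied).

(exact arithmetic carried between steps; '≈' marks a value shown rounded to 6 d.p. or computed from one; I and e_prev carry over from the previous line; the table rounds u and y to 3 d.p., halves away from zero)
n=0: y=0, sp=5, e=sp−y=5; I=5, D=e−e_prev=5; u=1·5+3/4·5+2·5=18.75; next y=-1/5·0+1/4·18.75=4.6875
n=1: y=4.6875, sp=-3, e=sp−y=-7.6875; I=-2.6875, D=e−e_prev=-12.6875; u=1·(-7.6875)+3/4·(-2.6875)+2·(-12.6875)=-35.078125; next y=-1/5·4.6875+1/4·(-35.078125)≈-9.707031
n=2: y≈-9.707031, sp=3, e=sp−y≈12.707031; I≈10.019531, D=e−e_prev≈20.394531; u=1·12.707031+3/4·10.019531+2·20.394531≈61.010742; next y=-1/5·(-9.707031)+1/4·61.010742≈17.194092
n=3: y≈17.194092, sp=3, e=sp−y≈-14.194092; I≈-4.174561, D=e−e_prev≈-26.901123; u=1·(-14.194092)+3/4·(-4.174561)+2·(-26.901123)≈-71.127258; next y=-1/5·17.194092+1/4·(-71.127258)≈-21.220633
n=4: y≈-21.220633, sp=3, e=sp−y≈24.220633; I≈20.046072, D=e−e_prev≈38.414725; u=1·24.220633+3/4·20.046072+2·38.414725≈116.084637; next y=-1/5·(-21.220633)+1/4·116.084637≈33.265286
n=5: y≈33.265286, sp=3, e=sp−y≈-30.265286; I≈-10.219213, D=e−e_prev≈-54.485919; u=1·(-30.265286)+3/4·(-10.219213)+2·(-54.485919)≈-146.901533; next y=-1/5·33.265286+1/4·(-146.901533)≈-43.378440
n=6: y≈-43.378440, sp=3, e=sp−y≈46.378440; I≈36.159227, D=e−e_prev≈76.643726; u=1·46.378440+3/4·36.159227+2·76.643726≈226.785313; next y=-1/5·(-43.378440)+1/4·226.785313≈65.372016
n=7: y≈65.372016, sp=3, e=sp−y≈-62.372016; I≈-26.212789, D=e−e_prev≈-108.750457; u=1·(-62.372016)+3/4·(-26.212789)+2·(-108.750457)≈-299.532522; next y=-1/5·65.372016+1/4·(-299.532522)≈-87.957534
n=8: y≈-87.957534, sp=3, e=sp−y≈90.957534; I≈64.744744, D=e−e_prev≈153.329550; u=1·90.957534+3/4·64.744744+2·153.329550≈446.175192; next y=-1/5·(-87.957534)+1/4·446.175192≈129.135305

0 5 18.750 0.000
1 -3 -35.078 4.688
2 3 61.011 -9.707
3 3 -71.127 17.194
4 3 116.085 -21.221
5 3 -146.902 33.265
6 3 226.785 -43.378
7 3 -299.533 65.372
8 3 446.175 -87.958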